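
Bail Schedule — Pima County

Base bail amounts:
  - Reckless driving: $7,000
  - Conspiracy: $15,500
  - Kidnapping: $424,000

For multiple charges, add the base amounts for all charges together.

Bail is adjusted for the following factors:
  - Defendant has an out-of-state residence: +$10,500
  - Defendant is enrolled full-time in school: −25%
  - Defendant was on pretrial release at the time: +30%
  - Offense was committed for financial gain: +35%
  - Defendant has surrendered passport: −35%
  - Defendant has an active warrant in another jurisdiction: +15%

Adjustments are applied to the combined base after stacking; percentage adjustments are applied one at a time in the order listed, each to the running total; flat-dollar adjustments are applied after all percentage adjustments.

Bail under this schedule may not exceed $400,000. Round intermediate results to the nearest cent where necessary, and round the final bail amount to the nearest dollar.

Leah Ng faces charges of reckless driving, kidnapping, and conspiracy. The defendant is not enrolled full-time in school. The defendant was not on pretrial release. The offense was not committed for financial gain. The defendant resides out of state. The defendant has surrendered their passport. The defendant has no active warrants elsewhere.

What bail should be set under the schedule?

$300,725

Base amounts from the schedule: reckless driving $7,000; kidnapping $424,000; conspiracy $15,500.
Stacking rule: sum of all bases. $7,000 + $424,000 + $15,500 = $446,500.
Defendant has surrendered passport (−35%): $446,500 × 0.65 = $290,225.
Defendant has an out-of-state residence (+$10,500 flat): $290,225 + $10,500 = $300,725.
$300,725 is within the $400,000 maximum.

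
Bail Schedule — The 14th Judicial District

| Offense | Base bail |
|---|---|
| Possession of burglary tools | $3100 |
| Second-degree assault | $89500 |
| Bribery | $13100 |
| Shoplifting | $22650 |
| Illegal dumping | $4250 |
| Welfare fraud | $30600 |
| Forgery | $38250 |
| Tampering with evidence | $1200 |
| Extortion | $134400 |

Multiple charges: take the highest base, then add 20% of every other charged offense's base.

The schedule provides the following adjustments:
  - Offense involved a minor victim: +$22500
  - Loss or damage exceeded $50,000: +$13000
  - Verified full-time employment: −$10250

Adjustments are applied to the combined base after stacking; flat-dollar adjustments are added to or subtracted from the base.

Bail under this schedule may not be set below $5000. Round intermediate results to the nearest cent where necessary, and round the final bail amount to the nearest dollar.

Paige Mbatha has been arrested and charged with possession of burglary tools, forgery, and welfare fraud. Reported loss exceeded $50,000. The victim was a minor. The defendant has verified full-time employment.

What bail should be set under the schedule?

Base amounts from the schedule: possession of burglary tools $3100; forgery $38250; welfare fraud $30600.
Stacking rule: highest base plus 20% of each additional charge. Highest is forgery at $38250. Additional: $3100 × 20% = $620; $30600 × 20% = $6120. Combined base = $38250 + $6740 = $44990.
Offense involved a minor victim (+$22500 flat): $44990 + $22500 = $67490.
Loss or damage exceeded $50,000 (+$13000 flat): $67490 + $13000 = $80490.
Verified full-time employment (−$10250 flat): $80490 − $10250 = $70240.
$70240 is at or above the $5000 minimum.

$70240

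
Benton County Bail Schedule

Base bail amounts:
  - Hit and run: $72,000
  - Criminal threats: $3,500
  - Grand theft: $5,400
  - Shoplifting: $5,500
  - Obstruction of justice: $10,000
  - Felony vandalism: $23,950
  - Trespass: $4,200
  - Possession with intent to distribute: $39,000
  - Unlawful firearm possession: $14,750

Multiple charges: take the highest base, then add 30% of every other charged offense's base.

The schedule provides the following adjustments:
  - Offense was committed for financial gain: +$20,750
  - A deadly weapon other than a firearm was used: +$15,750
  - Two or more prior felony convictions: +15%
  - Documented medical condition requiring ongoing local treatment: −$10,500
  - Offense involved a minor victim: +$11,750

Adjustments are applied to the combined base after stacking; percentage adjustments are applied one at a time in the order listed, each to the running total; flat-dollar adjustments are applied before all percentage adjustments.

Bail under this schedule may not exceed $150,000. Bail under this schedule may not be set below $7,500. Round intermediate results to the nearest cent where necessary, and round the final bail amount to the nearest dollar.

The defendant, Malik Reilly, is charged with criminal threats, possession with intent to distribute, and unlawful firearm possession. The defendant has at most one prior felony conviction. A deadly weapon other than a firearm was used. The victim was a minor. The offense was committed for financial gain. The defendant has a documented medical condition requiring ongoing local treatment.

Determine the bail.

Base amounts from the schedule: criminal threats $3,500; possession with intent to distribute $39,000; unlawful firearm possession $14,750.
Stacking rule: highest base plus 30% of each additional charge. Highest is possession with intent to distribute at $39,000. Additional: $3,500 × 30% = $1,050; $14,750 × 30% = $4,425. Combined base = $39,000 + $5,475 = $44,475.
Offense was committed for financial gain (+$20,750 flat): $44,475 + $20,750 = $65,225.
A deadly weapon other than a firearm was used (+$15,750 flat): $65,225 + $15,750 = $80,975.
Documented medical condition requiring ongoing local treatment (−$10,500 flat): $80,975 − $10,500 = $70,475.
Offense involved a minor victim (+$11,750 flat): $70,475 + $11,750 = $82,225.
$82,225 is within the $150,000 maximum.
$82,225 is at or above the $7,500 minimum.

$82,225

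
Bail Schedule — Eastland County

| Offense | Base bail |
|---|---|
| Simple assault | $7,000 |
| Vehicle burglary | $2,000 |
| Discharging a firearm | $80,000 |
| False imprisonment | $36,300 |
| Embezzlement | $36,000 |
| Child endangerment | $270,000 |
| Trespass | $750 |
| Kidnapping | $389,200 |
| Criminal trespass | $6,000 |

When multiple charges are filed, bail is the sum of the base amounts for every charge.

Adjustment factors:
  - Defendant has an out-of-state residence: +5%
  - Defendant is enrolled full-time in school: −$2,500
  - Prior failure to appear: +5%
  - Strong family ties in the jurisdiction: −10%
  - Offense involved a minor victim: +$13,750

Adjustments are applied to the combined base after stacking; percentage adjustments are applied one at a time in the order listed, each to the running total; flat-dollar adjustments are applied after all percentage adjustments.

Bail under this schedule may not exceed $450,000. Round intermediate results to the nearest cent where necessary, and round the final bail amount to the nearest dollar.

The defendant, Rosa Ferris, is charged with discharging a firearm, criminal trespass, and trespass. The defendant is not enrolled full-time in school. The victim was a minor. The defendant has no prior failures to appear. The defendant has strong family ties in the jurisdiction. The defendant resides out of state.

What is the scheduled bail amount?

$95,729

Base amounts from the schedule: discharging a firearm $80,000; criminal trespass $6,000; trespass $750.
Stacking rule: sum of all bases. $80,000 + $6,000 + $750 = $86,750.
Defendant has an out-of-state residence (+5%): $86,750 × 1.05 = $91,087.50.
Strong family ties in the jurisdiction (−10%): $91,087.50 × 0.9 = $81,978.75.
Offense involved a minor victim (+$13,750 flat): $81,978.75 + $13,750 = $95,728.75.
$95,728.75 is within the $450,000 maximum.
Rounded to the nearest dollar: $95,729.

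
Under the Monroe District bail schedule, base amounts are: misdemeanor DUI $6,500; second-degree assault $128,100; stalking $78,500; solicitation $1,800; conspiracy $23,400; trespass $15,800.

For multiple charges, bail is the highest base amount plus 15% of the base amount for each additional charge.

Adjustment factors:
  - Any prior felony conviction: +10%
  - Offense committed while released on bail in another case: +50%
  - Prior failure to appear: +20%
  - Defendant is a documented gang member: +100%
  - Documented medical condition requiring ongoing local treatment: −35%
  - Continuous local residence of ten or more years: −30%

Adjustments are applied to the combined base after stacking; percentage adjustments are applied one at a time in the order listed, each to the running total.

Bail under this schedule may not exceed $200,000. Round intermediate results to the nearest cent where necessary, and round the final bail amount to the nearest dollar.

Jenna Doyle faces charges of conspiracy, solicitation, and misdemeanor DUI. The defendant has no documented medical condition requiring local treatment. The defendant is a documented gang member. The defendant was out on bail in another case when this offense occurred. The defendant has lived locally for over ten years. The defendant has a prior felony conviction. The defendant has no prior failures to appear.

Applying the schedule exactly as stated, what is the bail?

$56,930

Base amounts from the schedule: conspiracy $23,400; solicitation $1,800; misdemeanor DUI $6,500.
Stacking rule: highest base plus 15% of each additional charge. Highest is conspiracy at $23,400. Additional: $1,800 × 15% = $270; $6,500 × 15% = $975. Combined base = $23,400 + $1,245 = $24,645.
Any prior felony conviction (+10%): $24,645 × 1.1 = $27,109.50.
Offense committed while released on bail in another case (+50%): $27,109.50 × 1.5 = $40,664.25.
Defendant is a documented gang member (+100%): $40,664.25 × 2 = $81,328.50.
Continuous local residence of ten or more years (−30%): $81,328.50 × 0.7 = $56,929.95.
$56,929.95 is within the $200,000 maximum.
Rounded to the nearest dollar: $56,930.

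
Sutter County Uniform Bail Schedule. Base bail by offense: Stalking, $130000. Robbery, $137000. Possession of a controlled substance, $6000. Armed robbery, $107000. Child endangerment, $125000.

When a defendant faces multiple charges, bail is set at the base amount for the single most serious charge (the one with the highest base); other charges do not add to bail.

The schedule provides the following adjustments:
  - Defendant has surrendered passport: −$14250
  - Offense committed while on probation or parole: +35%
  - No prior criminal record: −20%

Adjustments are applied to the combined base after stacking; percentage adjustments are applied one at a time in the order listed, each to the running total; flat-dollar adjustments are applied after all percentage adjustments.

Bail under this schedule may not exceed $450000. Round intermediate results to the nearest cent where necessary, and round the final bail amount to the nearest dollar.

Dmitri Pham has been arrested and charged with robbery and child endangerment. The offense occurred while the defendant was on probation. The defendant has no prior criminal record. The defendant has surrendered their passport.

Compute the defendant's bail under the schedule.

Base amounts from the schedule: robbery $137000; child endangerment $125000.
Stacking rule: use the highest base only. Highest is robbery at $137000. Combined base = $137000.
Offense committed while on probation or parole (+35%): $137000 × 1.35 = $184950.
No prior criminal record (−20%): $184950 × 0.8 = $147960.
Defendant has surrendered passport (−$14250 flat): $147960 − $14250 = $133710.
$133710 is within the $450000 maximum.

$133710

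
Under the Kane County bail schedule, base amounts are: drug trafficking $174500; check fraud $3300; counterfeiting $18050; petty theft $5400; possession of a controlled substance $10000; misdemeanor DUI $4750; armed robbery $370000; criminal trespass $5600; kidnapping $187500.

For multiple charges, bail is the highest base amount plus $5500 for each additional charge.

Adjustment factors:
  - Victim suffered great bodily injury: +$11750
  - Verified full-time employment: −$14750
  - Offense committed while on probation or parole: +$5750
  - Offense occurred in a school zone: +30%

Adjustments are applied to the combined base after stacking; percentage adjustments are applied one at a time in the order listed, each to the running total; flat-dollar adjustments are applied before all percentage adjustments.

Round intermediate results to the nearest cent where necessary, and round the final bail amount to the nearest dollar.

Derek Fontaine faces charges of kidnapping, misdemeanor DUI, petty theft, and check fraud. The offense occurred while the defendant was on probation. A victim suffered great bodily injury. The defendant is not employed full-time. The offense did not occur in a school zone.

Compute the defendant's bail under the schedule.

$221500

Base amounts from the schedule: kidnapping $187500; misdemeanor DUI $4750; petty theft $5400; check fraud $3300.
Stacking rule: highest base plus $5500 per additional charge. Highest is kidnapping at $187500; 3 additional charges → +$16500. Combined base = $204000.
Victim suffered great bodily injury (+$11750 flat): $204000 + $11750 = $215750.
Offense committed while on probation or parole (+$5750 flat): $215750 + $5750 = $221500.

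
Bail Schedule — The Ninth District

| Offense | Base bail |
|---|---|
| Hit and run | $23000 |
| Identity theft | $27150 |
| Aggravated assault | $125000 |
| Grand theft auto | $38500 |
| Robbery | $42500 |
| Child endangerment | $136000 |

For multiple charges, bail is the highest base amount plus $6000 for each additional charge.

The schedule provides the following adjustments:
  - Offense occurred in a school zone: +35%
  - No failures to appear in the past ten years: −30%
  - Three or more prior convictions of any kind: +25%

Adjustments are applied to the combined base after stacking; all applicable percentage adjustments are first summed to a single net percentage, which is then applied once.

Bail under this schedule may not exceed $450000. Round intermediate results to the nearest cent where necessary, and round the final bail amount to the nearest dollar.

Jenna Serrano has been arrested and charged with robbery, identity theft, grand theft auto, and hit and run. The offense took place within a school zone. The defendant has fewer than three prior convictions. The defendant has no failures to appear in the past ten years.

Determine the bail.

Base amounts from the schedule: robbery $42500; identity theft $27150; grand theft auto $38500; hit and run $23000.
Stacking rule: highest base plus $6000 per additional charge. Highest is robbery at $42500; 3 additional charges → +$18000. Combined base = $60500.
Net percentage adjustment: +35% −30% = +5%. $60500 × 1.05 = $63525.
$63525 is within the $450000 maximum.

$63525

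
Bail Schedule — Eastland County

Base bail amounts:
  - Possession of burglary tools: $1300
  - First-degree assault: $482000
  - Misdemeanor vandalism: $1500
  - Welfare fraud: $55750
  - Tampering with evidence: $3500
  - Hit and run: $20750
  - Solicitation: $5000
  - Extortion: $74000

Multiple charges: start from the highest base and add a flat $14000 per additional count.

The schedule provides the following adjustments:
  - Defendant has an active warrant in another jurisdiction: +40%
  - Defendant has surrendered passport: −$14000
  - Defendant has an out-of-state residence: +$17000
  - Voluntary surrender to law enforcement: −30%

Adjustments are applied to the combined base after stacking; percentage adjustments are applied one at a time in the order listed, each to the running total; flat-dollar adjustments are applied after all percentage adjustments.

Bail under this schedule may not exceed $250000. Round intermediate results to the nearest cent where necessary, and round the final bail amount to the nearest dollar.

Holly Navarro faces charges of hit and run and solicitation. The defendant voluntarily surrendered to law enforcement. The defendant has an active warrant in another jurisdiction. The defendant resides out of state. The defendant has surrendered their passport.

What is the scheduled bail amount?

Base amounts from the schedule: hit and run $20750; solicitation $5000.
Stacking rule: highest base plus $14000 per additional charge. Highest is hit and run at $20750; 1 additional charge → +$14000. Combined base = $34750.
Defendant has an active warrant in another jurisdiction (+40%): $34750 × 1.4 = $48650.
Voluntary surrender to law enforcement (−30%): $48650 × 0.7 = $34055.
Defendant has surrendered passport (−$14000 flat): $34055 − $14000 = $20055.
Defendant has an out-of-state residence (+$17000 flat): $20055 + $17000 = $37055.
$37055 is within the $250000 maximum.

$37055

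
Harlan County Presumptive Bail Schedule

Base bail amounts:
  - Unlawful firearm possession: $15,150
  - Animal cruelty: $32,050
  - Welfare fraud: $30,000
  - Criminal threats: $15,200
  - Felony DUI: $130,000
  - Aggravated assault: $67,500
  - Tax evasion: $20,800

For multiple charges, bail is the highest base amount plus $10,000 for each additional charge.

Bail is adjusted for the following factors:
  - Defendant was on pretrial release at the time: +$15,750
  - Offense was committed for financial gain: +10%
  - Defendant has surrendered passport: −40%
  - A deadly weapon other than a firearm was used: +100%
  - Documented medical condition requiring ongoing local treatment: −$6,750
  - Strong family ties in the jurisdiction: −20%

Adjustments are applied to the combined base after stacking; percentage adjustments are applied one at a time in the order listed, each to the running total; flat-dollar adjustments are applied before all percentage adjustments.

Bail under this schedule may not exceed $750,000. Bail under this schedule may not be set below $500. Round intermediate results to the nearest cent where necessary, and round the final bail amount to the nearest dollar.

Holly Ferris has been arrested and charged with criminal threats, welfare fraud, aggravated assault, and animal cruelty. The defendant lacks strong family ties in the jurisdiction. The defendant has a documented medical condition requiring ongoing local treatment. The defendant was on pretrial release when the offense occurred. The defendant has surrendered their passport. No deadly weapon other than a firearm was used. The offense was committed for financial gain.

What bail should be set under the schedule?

$70,290

Base amounts from the schedule: criminal threats $15,200; welfare fraud $30,000; aggravated assault $67,500; animal cruelty $32,050.
Stacking rule: highest base plus $10,000 per additional charge. Highest is aggravated assault at $67,500; 3 additional charges → +$30,000. Combined base = $97,500.
Defendant was on pretrial release at the time (+$15,750 flat): $97,500 + $15,750 = $113,250.
Documented medical condition requiring ongoing local treatment (−$6,750 flat): $113,250 − $6,750 = $106,500.
Offense was committed for financial gain (+10%): $106,500 × 1.1 = $117,150.
Defendant has surrendered passport (−40%): $117,150 × 0.6 = $70,290.
$70,290 is within the $750,000 maximum.
$70,290 is at or above the $500 minimum.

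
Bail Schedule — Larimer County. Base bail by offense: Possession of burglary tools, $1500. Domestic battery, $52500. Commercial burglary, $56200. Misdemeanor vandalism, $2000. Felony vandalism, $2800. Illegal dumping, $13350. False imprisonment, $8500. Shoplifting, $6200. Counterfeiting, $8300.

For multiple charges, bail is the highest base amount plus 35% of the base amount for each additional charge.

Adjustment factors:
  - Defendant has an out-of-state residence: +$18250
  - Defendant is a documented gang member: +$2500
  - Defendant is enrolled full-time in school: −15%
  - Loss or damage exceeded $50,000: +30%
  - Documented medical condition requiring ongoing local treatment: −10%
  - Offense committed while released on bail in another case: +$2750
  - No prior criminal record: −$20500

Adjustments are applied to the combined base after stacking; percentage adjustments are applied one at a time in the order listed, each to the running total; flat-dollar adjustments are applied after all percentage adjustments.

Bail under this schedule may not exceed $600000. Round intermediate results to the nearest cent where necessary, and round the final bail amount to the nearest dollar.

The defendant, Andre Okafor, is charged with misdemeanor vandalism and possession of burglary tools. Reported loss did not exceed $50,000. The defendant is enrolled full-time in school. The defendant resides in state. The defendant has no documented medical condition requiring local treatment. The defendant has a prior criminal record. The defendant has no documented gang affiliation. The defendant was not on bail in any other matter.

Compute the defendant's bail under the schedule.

Base amounts from the schedule: misdemeanor vandalism $2000; possession of burglary tools $1500.
Stacking rule: highest base plus 35% of each additional charge. Highest is misdemeanor vandalism at $2000. Additional: $1500 × 35% = $525. Combined base = $2000 + $525 = $2525.
Defendant is enrolled full-time in school (−15%): $2525 × 0.85 = $2146.25.
$2146.25 is within the $600000 maximum.
Rounded to the nearest dollar: $2146.

$2146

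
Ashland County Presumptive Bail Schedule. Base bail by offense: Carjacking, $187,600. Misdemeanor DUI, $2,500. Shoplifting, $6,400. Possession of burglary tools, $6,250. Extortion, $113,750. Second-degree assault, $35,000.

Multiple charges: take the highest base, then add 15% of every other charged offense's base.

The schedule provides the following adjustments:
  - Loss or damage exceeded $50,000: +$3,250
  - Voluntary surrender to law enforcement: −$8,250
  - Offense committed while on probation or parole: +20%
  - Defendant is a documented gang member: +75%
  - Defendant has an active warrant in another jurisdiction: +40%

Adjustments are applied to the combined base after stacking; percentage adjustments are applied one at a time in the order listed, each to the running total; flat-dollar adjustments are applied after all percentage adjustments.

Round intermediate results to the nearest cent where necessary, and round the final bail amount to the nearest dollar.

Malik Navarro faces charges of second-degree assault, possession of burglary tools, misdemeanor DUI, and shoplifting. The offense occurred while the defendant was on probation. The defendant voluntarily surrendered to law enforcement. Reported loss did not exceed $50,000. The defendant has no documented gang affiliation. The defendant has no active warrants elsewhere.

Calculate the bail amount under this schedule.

$36,477

Base amounts from the schedule: second-degree assault $35,000; possession of burglary tools $6,250; misdemeanor DUI $2,500; shoplifting $6,400.
Stacking rule: highest base plus 15% of each additional charge. Highest is second-degree assault at $35,000. Additional: $6,250 × 15% = $937.50; $2,500 × 15% = $375; $6,400 × 15% = $960. Combined base = $35,000 + $2,272.50 = $37,272.50.
Offense committed while on probation or parole (+20%): $37,272.50 × 1.2 = $44,727.
Voluntary surrender to law enforcement (−$8,250 flat): $44,727 − $8,250 = $36,477.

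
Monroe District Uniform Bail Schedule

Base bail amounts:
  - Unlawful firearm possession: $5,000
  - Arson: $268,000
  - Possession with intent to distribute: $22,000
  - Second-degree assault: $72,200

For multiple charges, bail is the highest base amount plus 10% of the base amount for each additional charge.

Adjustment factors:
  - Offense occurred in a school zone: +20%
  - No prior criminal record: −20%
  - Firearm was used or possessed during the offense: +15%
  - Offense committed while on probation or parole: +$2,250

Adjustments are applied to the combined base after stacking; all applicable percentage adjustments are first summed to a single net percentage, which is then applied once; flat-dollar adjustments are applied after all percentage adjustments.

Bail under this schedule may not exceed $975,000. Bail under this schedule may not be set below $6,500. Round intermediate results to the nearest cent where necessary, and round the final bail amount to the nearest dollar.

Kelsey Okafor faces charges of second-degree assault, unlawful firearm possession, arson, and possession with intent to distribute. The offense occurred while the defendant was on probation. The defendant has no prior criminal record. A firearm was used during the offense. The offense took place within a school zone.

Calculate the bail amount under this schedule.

Base amounts from the schedule: second-degree assault $72,200; unlawful firearm possession $5,000; arson $268,000; possession with intent to distribute $22,000.
Stacking rule: highest base plus 10% of each additional charge. Highest is arson at $268,000. Additional: $72,200 × 10% = $7,220; $5,000 × 10% = $500; $22,000 × 10% = $2,200. Combined base = $268,000 + $9,920 = $277,920.
Net percentage adjustment: +20% −20% +15% = +15%. $277,920 × 1.15 = $319,608.
Offense committed while on probation or parole (+$2,250 flat): $319,608 + $2,250 = $321,858.
$321,858 is within the $975,000 maximum.
$321,858 is at or above the $6,500 minimum.

$321,858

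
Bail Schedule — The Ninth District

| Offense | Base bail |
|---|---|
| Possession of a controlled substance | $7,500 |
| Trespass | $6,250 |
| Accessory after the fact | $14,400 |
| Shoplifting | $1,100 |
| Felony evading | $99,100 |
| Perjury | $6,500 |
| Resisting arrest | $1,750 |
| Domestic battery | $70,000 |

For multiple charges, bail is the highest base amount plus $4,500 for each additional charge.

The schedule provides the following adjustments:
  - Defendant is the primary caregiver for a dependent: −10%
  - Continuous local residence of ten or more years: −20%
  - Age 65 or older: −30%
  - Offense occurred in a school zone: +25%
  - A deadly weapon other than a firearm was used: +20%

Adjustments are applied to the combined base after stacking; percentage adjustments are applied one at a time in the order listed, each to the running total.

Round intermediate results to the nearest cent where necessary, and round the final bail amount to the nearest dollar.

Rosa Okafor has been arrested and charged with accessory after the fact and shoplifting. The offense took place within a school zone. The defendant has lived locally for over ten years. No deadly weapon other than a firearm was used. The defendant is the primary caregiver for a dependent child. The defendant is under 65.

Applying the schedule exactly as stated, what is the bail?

Base amounts from the schedule: accessory after the fact $14,400; shoplifting $1,100.
Stacking rule: highest base plus $4,500 per additional charge. Highest is accessory after the fact at $14,400; 1 additional charge → +$4,500. Combined base = $18,900.
Defendant is the primary caregiver for a dependent (−10%): $18,900 × 0.9 = $17,010.
Continuous local residence of ten or more years (−20%): $17,010 × 0.8 = $13,608.
Offense occurred in a school zone (+25%): $13,608 × 1.25 = $17,010.

$17,010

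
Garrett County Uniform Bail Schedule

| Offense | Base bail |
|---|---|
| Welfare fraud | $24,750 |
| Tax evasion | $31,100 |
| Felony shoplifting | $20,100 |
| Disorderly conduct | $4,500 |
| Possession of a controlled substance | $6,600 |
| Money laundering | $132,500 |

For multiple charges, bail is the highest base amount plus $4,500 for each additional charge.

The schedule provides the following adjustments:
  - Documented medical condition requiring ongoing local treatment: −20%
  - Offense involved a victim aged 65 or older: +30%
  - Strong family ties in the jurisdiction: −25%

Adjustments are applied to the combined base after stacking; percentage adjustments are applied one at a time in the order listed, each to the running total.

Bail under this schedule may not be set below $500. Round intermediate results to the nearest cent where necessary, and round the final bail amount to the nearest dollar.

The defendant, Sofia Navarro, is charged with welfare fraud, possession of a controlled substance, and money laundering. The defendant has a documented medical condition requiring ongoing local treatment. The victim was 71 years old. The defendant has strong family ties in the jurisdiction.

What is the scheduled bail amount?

$110,370

Base amounts from the schedule: welfare fraud $24,750; possession of a controlled substance $6,600; money laundering $132,500.
Stacking rule: highest base plus $4,500 per additional charge. Highest is money laundering at $132,500; 2 additional charges → +$9,000. Combined base = $141,500.
Documented medical condition requiring ongoing local treatment (−20%): $141,500 × 0.8 = $113,200.
Offense involved a victim aged 65 or older (+30%): $113,200 × 1.3 = $147,160.
Strong family ties in the jurisdiction (−25%): $147,160 × 0.75 = $110,370.
$110,370 is at or above the $500 minimum.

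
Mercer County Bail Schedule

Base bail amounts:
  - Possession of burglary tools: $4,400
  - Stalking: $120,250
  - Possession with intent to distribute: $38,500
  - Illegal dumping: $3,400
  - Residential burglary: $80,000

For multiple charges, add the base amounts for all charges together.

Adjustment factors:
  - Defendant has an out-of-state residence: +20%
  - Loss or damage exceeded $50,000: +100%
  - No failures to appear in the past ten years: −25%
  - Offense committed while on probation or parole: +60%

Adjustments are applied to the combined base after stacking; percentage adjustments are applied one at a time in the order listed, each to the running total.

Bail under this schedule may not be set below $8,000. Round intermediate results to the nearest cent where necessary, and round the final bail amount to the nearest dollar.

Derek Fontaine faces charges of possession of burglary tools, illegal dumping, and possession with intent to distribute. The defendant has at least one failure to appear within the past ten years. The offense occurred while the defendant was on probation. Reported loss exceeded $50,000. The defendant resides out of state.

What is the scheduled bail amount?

$177,792

Base amounts from the schedule: possession of burglary tools $4,400; illegal dumping $3,400; possession with intent to distribute $38,500.
Stacking rule: sum of all bases. $4,400 + $3,400 + $38,500 = $46,300.
Defendant has an out-of-state residence (+20%): $46,300 × 1.2 = $55,560.
Loss or damage exceeded $50,000 (+100%): $55,560 × 2 = $111,120.
Offense committed while on probation or parole (+60%): $111,120 × 1.6 = $177,792.
$177,792 is at or above the $8,000 minimum.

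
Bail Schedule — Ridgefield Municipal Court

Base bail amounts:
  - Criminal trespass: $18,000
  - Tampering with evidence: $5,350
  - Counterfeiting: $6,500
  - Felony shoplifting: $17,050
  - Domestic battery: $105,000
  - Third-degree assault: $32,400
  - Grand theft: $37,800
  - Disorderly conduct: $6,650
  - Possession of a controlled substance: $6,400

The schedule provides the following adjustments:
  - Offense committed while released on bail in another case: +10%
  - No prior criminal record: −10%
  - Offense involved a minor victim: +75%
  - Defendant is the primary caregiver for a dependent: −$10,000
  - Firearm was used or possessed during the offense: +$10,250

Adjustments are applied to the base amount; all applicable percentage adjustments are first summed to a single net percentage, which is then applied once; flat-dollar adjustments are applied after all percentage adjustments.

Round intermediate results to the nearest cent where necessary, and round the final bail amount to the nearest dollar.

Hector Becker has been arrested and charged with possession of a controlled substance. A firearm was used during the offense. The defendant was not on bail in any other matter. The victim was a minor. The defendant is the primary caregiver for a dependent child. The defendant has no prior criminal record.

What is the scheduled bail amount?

Base amounts from the schedule: possession of a controlled substance $6,400.
Single charge. Combined base = $6,400.
Net percentage adjustment: −10% +75% = +65%. $6,400 × 1.65 = $10,560.
Defendant is the primary caregiver for a dependent (−$10,000 flat): $10,560 − $10,000 = $560.
Firearm was used or possessed during the offense (+$10,250 flat): $560 + $10,250 = $10,810.

$10,810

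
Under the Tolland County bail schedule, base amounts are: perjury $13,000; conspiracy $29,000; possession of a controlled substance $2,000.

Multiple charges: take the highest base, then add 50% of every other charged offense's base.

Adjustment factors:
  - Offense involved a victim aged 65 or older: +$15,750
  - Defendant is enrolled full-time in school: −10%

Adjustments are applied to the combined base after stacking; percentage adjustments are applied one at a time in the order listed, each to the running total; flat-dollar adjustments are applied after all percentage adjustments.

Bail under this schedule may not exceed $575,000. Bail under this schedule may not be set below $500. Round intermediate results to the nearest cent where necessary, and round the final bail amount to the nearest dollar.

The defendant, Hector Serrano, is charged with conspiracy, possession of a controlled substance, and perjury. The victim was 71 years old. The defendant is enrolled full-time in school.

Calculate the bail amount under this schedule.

$48,600

Base amounts from the schedule: conspiracy $29,000; possession of a controlled substance $2,000; perjury $13,000.
Stacking rule: highest base plus 50% of each additional charge. Highest is conspiracy at $29,000. Additional: $2,000 × 50% = $1,000; $13,000 × 50% = $6,500. Combined base = $29,000 + $7,500 = $36,500.
Defendant is enrolled full-time in school (−10%): $36,500 × 0.9 = $32,850.
Offense involved a victim aged 65 or older (+$15,750 flat): $32,850 + $15,750 = $48,600.
$48,600 is within the $575,000 maximum.
$48,600 is at or above the $500 minimum.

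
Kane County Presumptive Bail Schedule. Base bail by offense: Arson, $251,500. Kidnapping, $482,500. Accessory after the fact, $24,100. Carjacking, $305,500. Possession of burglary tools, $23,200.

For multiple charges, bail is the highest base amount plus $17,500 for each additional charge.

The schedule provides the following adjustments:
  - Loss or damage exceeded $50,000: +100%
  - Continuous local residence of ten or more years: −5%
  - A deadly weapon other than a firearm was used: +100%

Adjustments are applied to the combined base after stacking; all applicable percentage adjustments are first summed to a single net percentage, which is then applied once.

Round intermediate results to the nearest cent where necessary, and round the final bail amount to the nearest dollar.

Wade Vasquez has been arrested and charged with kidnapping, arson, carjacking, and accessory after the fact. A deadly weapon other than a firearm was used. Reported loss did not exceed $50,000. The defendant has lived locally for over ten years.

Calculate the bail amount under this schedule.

Base amounts from the schedule: kidnapping $482,500; arson $251,500; carjacking $305,500; accessory after the fact $24,100.
Stacking rule: highest base plus $17,500 per additional charge. Highest is kidnapping at $482,500; 3 additional charges → +$52,500. Combined base = $535,000.
Net percentage adjustment: −5% +100% = +95%. $535,000 × 1.95 = $1,043,250.

$1,043,250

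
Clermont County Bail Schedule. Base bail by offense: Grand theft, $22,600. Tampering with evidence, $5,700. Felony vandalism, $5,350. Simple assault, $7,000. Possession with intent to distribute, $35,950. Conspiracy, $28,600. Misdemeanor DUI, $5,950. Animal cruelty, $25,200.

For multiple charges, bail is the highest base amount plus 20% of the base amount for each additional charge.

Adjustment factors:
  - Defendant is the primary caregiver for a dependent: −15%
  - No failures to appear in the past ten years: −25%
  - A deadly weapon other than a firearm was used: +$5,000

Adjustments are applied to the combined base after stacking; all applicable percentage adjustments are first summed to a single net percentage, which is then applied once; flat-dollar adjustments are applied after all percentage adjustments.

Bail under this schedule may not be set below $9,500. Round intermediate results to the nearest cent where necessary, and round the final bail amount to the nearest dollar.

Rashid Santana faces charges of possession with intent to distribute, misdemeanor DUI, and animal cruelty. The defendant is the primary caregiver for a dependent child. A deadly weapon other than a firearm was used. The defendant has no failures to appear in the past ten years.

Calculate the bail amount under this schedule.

$30,308

Base amounts from the schedule: possession with intent to distribute $35,950; misdemeanor DUI $5,950; animal cruelty $25,200.
Stacking rule: highest base plus 20% of each additional charge. Highest is possession with intent to distribute at $35,950. Additional: $5,950 × 20% = $1,190; $25,200 × 20% = $5,040. Combined base = $35,950 + $6,230 = $42,180.
Net percentage adjustment: −15% −25% = −40%. $42,180 × 0.6 = $25,308.
A deadly weapon other than a firearm was used (+$5,000 flat): $25,308 + $5,000 = $30,308.
$30,308 is at or above the $9,500 minimum.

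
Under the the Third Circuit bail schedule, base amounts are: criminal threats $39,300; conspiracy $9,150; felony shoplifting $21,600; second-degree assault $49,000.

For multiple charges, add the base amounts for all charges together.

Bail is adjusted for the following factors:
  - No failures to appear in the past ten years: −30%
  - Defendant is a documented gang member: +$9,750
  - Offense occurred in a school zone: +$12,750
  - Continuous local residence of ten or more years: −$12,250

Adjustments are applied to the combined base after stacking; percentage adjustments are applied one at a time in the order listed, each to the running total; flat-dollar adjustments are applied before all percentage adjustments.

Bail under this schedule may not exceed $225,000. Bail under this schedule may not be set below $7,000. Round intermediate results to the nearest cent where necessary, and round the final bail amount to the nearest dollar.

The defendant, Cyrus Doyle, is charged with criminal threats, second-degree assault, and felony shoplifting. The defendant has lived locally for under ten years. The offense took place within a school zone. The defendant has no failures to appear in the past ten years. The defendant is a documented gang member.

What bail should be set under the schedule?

Base amounts from the schedule: criminal threats $39,300; second-degree assault $49,000; felony shoplifting $21,600.
Stacking rule: sum of all bases. $39,300 + $49,000 + $21,600 = $109,900.
Defendant is a documented gang member (+$9,750 flat): $109,900 + $9,750 = $119,650.
Offense occurred in a school zone (+$12,750 flat): $119,650 + $12,750 = $132,400.
No failures to appear in the past ten years (−30%): $132,400 × 0.7 = $92,680.
$92,680 is within the $225,000 maximum.
$92,680 is at or above the $7,000 minimum.

$92,680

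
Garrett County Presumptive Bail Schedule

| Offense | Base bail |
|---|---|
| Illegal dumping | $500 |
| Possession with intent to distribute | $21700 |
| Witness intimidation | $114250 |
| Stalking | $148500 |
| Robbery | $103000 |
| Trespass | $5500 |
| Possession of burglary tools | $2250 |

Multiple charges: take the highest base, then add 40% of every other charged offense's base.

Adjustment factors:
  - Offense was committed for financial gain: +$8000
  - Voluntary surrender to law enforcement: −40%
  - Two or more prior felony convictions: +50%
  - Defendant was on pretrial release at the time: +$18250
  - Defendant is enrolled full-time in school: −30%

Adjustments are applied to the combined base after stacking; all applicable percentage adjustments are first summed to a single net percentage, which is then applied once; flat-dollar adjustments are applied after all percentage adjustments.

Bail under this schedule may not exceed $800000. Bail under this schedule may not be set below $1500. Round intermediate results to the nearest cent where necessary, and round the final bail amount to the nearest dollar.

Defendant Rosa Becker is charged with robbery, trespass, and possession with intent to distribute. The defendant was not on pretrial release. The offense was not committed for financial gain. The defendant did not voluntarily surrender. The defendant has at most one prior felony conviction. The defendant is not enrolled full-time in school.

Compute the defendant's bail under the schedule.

Base amounts from the schedule: robbery $103000; trespass $5500; possession with intent to distribute $21700.
Stacking rule: highest base plus 40% of each additional charge. Highest is robbery at $103000. Additional: $5500 × 40% = $2200; $21700 × 40% = $8680. Combined base = $103000 + $10880 = $113880.
No adjustment factors apply to this defendant.
$113880 is within the $800000 maximum.
$113880 is at or above the $1500 minimum.

$113880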